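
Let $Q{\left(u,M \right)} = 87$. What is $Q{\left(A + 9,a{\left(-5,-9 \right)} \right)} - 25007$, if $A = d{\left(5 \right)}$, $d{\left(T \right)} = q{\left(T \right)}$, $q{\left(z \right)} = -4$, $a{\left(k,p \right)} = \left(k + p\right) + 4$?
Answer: $-24920$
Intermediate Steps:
$a{\left(k,p \right)} = 4 + k + p$
$d{\left(T \right)} = -4$
$A = -4$
$Q{\left(A + 9,a{\left(-5,-9 \right)} \right)} - 25007 = 87 - 25007 = -24920$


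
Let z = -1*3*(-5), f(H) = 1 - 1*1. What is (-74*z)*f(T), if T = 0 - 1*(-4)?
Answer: 0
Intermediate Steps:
T = 4 (T = 0 + 4 = 4)
f(H) = 0 (f(H) = 1 - 1 = 0)
z = 15 (z = -3*(-5) = 15)
(-74*z)*f(T) = -74*15*0 = -1110*0 = 0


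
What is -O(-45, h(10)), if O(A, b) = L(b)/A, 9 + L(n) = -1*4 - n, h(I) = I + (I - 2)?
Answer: -31/45 ≈ -0.68889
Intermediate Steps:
h(I) = -2 + 2*I (h(I) = I + (-2 + I) = -2 + 2*I)
L(n) = -13 - n (L(n) = -9 + (-1*4 - n) = -9 + (-4 - n) = -13 - n)
O(A, b) = (-13 - b)/A
-O(-45, h(10)) = -(-13 - (-2 + 2*10))/(-45) = -(-1)*(-13 - (-2 + 20))/45 = -(-1)*(-13 - 1*18)/45 = -(-1)*(-13 - 18)/45 = -(-1)*(-31)/45 = -1*31/45 = -31/45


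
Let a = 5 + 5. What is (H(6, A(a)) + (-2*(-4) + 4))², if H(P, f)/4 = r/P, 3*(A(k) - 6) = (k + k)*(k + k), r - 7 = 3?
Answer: 3136/9 ≈ 348.44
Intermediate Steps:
r = 10 (r = 7 + 3 = 10)
a = 10
A(k) = 6 + 4*k²/3 (A(k) = 6 + ((k + k)*(k + k))/3 = 6 + ((2*k)*(2*k))/3 = 6 + (4*k²)/3 = 6 + 4*k²/3)
H(P, f) = 40/P (H(P, f) = 4*(10/P) = 40/P)
(H(6, A(a)) + (-2*(-4) + 4))² = (40/6 + (-2*(-4) + 4))² = (40*(⅙) + (8 + 4))² = (20/3 + 12)² = (56/3)² = 3136/9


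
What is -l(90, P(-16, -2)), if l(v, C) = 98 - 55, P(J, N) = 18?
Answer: -43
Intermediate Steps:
l(v, C) = 43
-l(90, P(-16, -2)) = -1*43 = -43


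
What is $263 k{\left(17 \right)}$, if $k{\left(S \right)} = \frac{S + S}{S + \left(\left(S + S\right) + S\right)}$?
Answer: $\frac{263}{2} \approx 131.5$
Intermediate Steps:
$k{\left(S \right)} = \frac{1}{2}$ ($k{\left(S \right)} = \frac{2 S}{S + \left(2 S + S\right)} = \frac{2 S}{S + 3 S} = \frac{2 S}{4 S} = 2 S \frac{1}{4 S} = \frac{1}{2}$)
$263 k{\left(17 \right)} = 263 \cdot \frac{1}{2} = \frac{263}{2}$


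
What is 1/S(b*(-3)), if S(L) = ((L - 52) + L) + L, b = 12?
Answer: -1/160 ≈ -0.0062500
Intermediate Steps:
S(L) = -52 + 3*L (S(L) = ((-52 + L) + L) + L = (-52 + 2*L) + L = -52 + 3*L)
1/S(b*(-3)) = 1/(-52 + 3*(12*(-3))) = 1/(-52 + 3*(-36)) = 1/(-52 - 108) = 1/(-160) = -1/160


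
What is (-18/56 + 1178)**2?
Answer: 1087350625/784 ≈ 1.3869e+6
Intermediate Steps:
(-18/56 + 1178)**2 = (-18*1/56 + 1178)**2 = (-9/28 + 1178)**2 = (32975/28)**2 = 1087350625/784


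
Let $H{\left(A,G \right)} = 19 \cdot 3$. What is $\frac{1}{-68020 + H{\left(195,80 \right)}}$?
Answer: $- \frac{1}{67963} \approx -1.4714 \cdot 10^{-5}$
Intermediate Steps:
$H{\left(A,G \right)} = 57$
$\frac{1}{-68020 + H{\left(195,80 \right)}} = \frac{1}{-68020 + 57} = \frac{1}{-67963} = - \frac{1}{67963}$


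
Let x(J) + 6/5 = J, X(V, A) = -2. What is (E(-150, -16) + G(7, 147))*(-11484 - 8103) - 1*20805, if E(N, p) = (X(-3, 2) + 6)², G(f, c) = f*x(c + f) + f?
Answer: -107107806/5 ≈ -2.1422e+7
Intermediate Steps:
x(J) = -6/5 + J
G(f, c) = f + f*(-6/5 + c + f) (G(f, c) = f*(-6/5 + (c + f)) + f = f*(-6/5 + c + f) + f = f + f*(-6/5 + c + f))
E(N, p) = 16 (E(N, p) = (-2 + 6)² = 4² = 16)
(E(-150, -16) + G(7, 147))*(-11484 - 8103) - 1*20805 = (16 + 7*(-⅕ + 147 + 7))*(-11484 - 8103) - 1*20805 = (16 + 7*(769/5))*(-19587) - 20805 = (16 + 5383/5)*(-19587) - 20805 = (5463/5)*(-19587) - 20805 = -107003781/5 - 20805 = -107107806/5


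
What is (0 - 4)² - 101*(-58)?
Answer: 5874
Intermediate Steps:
(0 - 4)² - 101*(-58) = (-4)² + 5858 = 16 + 5858 = 5874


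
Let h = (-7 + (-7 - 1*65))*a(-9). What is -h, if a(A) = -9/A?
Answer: 79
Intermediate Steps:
h = -79 (h = (-7 + (-7 - 1*65))*(-9/(-9)) = (-7 + (-7 - 65))*(-9*(-⅑)) = (-7 - 72)*1 = -79*1 = -79)
-h = -1*(-79) = 79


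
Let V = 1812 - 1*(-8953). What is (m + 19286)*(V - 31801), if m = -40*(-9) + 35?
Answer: -414009516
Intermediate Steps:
V = 10765 (V = 1812 + 8953 = 10765)
m = 395 (m = 360 + 35 = 395)
(m + 19286)*(V - 31801) = (395 + 19286)*(10765 - 31801) = 19681*(-21036) = -414009516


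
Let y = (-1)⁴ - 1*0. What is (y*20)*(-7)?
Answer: -140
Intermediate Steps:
y = 1 (y = 1 + 0 = 1)
(y*20)*(-7) = (1*20)*(-7) = 20*(-7) = -140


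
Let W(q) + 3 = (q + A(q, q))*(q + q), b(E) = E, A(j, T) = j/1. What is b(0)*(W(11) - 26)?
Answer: 0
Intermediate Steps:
A(j, T) = j (A(j, T) = j*1 = j)
W(q) = -3 + 4*q**2 (W(q) = -3 + (q + q)*(q + q) = -3 + (2*q)*(2*q) = -3 + 4*q**2)
b(0)*(W(11) - 26) = 0*((-3 + 4*11**2) - 26) = 0*((-3 + 4*121) - 26) = 0*((-3 + 484) - 26) = 0*(481 - 26) = 0*455 = 0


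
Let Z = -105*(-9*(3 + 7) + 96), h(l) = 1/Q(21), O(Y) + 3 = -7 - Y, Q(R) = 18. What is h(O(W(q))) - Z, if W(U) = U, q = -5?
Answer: 11341/18 ≈ 630.06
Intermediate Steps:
O(Y) = -10 - Y (O(Y) = -3 + (-7 - Y) = -10 - Y)
h(l) = 1/18
Z = -630 (Z = -105*(-9*10 + 96) = -105*(-90 + 96) = -105*6 = -630)
h(O(W(q))) - Z = 1/18 - 1*(-630) = 1/18 + 630 = 11341/18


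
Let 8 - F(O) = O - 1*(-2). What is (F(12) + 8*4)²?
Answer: 676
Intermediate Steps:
F(O) = 6 - O (F(O) = 8 - (O - 1*(-2)) = 8 - (O + 2) = 8 - (2 + O) = 8 + (-2 - O) = 6 - O)
(F(12) + 8*4)² = ((6 - 1*12) + 8*4)² = ((6 - 12) + 32)² = (-6 + 32)² = 26² = 676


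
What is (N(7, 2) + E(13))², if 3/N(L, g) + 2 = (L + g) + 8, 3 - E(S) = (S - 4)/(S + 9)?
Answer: 94249/12100 ≈ 7.7892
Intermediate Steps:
E(S) = 3 - (-4 + S)/(9 + S) (E(S) = 3 - (S - 4)/(S + 9) = 3 - (-4 + S)/(9 + S))
N(L, g) = 3/(6 + L + g) (N(L, g) = 3/(-2 + ((L + g) + 8)) = 3/(-2 + (8 + L + g)) = 3/(6 + L + g))
(N(7, 2) + E(13))² = (3/(6 + 7 + 2) + (31 + 2*13)/(9 + 13))² = (3/15 + (31 + 26)/22)² = (3*(1/15) + (1/22)*57)² = (⅕ + 57/22)² = (307/110)² = 94249/12100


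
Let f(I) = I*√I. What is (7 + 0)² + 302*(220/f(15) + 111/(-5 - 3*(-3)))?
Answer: 16859/2 + 13288*√15/45 ≈ 9573.2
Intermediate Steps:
f(I) = I^(3/2)
(7 + 0)² + 302*(220/f(15) + 111/(-5 - 3*(-3))) = (7 + 0)² + 302*(220/(15^(3/2)) + 111/(-5 - 3*(-3))) = 7² + 302*(220/((15*√15)) + 111/(-5 + 9)) = 49 + 302*(220*(√15/225) + 111/4) = 49 + 302*(44*√15/45 + 111*(¼)) = 49 + 302*(44*√15/45 + 111/4) = 49 + 302*(111/4 + 44*√15/45) = 49 + (16761/2 + 13288*√15/45) = 16859/2 + 13288*√15/45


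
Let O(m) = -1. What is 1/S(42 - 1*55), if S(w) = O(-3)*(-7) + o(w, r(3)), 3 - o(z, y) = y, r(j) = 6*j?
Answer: -1/8 ≈ -0.12500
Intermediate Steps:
o(z, y) = 3 - y
S(w) = -8 (S(w) = -1*(-7) + (3 - 6*3) = 7 + (3 - 1*18) = 7 + (3 - 18) = 7 - 15 = -8)
1/S(42 - 1*55) = 1/(-8) = -1/8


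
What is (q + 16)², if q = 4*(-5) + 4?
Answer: 0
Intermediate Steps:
q = -16 (q = -20 + 4 = -16)
(q + 16)² = (-16 + 16)² = 0² = 0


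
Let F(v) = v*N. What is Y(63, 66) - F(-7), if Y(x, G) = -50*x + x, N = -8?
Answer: -3143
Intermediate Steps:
F(v) = -8*v (F(v) = v*(-8) = -8*v)
Y(x, G) = -49*x
Y(63, 66) - F(-7) = -49*63 - (-8)*(-7) = -3087 - 1*56 = -3087 - 56 = -3143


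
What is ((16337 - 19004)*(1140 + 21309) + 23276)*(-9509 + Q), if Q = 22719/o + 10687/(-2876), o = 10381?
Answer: 16993538432997577349/29855756 ≈ 5.6919e+11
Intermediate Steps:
Q = -45601903/29855756 (Q = 22719/10381 + 10687/(-2876) = 22719*(1/10381) + 10687*(-1/2876) = 22719/10381 - 10687/2876 = -45601903/29855756 ≈ -1.5274)
((16337 - 19004)*(1140 + 21309) + 23276)*(-9509 + Q) = ((16337 - 19004)*(1140 + 21309) + 23276)*(-9509 - 45601903/29855756) = (-2667*22449 + 23276)*(-283943985707/29855756) = (-59871483 + 23276)*(-283943985707/29855756) = -59848207*(-283943985707/29855756) = 16993538432997577349/29855756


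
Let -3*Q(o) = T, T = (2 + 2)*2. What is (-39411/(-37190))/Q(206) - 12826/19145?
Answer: -1215912461/1139204080 ≈ -1.0673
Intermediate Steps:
T = 8 (T = 4*2 = 8)
Q(o) = -8/3 (Q(o) = -⅓*8 = -8/3)
(-39411/(-37190))/Q(206) - 12826/19145 = (-39411/(-37190))/(-8/3) - 12826/19145 = -39411*(-1/37190)*(-3/8) - 12826*1/19145 = (39411/37190)*(-3/8) - 12826/19145 = -118233/297520 - 12826/19145 = -1215912461/1139204080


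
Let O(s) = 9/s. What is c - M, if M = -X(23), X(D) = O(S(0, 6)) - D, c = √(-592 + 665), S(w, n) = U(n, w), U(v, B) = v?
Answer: -43/2 + √73 ≈ -12.956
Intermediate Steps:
S(w, n) = n
c = √73 ≈ 8.5440
X(D) = 3/2 - D (X(D) = 9/6 - D = 9*(⅙) - D = 3/2 - D)
M = 43/2 (M = -(3/2 - 1*23) = -(3/2 - 23) = -1*(-43/2) = 43/2 ≈ 21.500)
c - M = √73 - 1*43/2 = √73 - 43/2 = -43/2 + √73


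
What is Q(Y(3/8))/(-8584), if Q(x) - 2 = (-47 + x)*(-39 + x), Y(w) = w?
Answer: -115385/549376 ≈ -0.21003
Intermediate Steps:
Q(x) = 2 + (-47 + x)*(-39 + x)
Q(Y(3/8))/(-8584) = (1835 + (3/8)**2 - 258/8)/(-8584) = (1835 + (3*(1/8))**2 - 258/8)*(-1/8584) = (1835 + (3/8)**2 - 86*3/8)*(-1/8584) = (1835 + 9/64 - 129/4)*(-1/8584) = (115385/64)*(-1/8584) = -115385/549376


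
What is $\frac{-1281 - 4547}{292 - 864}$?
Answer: $\frac{1457}{143} \approx 10.189$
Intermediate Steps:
$\frac{-1281 - 4547}{292 - 864} = - \frac{5828}{-572} = \left(-5828\right) \left(- \frac{1}{572}\right) = \frac{1457}{143}$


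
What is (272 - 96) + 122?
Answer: 298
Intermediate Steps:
(272 - 96) + 122 = 176 + 122 = 298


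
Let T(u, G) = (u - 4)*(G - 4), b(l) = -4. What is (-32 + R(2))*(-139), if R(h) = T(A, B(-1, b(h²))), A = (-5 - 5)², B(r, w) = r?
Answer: 71168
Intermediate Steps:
A = 100 (A = (-10)² = 100)
T(u, G) = (-4 + G)*(-4 + u) (T(u, G) = (-4 + u)*(-4 + G) = (-4 + G)*(-4 + u))
R(h) = -480 (R(h) = 16 - 4*(-1) - 4*100 - 1*100 = 16 + 4 - 400 - 100 = -480)
(-32 + R(2))*(-139) = (-32 - 480)*(-139) = -512*(-139) = 71168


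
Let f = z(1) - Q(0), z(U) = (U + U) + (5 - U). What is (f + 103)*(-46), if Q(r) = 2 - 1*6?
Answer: -5198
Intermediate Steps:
Q(r) = -4 (Q(r) = 2 - 6 = -4)
z(U) = 5 + U (z(U) = 2*U + (5 - U) = 5 + U)
f = 10 (f = (5 + 1) - 1*(-4) = 6 + 4 = 10)
(f + 103)*(-46) = (10 + 103)*(-46) = 113*(-46) = -5198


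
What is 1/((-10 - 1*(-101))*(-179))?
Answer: -1/16289 ≈ -6.1391e-5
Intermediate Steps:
1/((-10 - 1*(-101))*(-179)) = 1/((-10 + 101)*(-179)) = 1/(91*(-179)) = 1/(-16289) = -1/16289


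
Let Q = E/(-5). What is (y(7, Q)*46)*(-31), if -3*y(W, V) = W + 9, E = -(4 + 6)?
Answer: 22816/3 ≈ 7605.3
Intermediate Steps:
E = -10 (E = -1*10 = -10)
Q = 2 (Q = -10/(-5) = -10*(-1/5) = 2)
y(W, V) = -3 - W/3 (y(W, V) = -(W + 9)/3 = -(9 + W)/3 = -3 - W/3)
(y(7, Q)*46)*(-31) = ((-3 - 1/3*7)*46)*(-31) = ((-3 - 7/3)*46)*(-31) = -16/3*46*(-31) = -736/3*(-31) = 22816/3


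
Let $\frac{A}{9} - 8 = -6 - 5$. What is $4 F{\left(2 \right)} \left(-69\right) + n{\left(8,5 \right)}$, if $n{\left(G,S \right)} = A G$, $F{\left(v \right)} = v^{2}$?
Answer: $-1320$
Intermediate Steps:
$A = -27$ ($A = 72 + 9 \left(-6 - 5\right) = 72 + 9 \left(-11\right) = 72 - 99 = -27$)
$n{\left(G,S \right)} = - 27 G$
$4 F{\left(2 \right)} \left(-69\right) + n{\left(8,5 \right)} = 4 \cdot 2^{2} \left(-69\right) - 216 = 4 \cdot 4 \left(-69\right) - 216 = 16 \left(-69\right) - 216 = -1104 - 216 = -1320$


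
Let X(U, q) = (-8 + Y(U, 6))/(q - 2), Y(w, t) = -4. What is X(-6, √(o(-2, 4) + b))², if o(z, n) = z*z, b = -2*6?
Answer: 36/(1 - I*√2)² ≈ -4.0 + 11.314*I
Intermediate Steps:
b = -12
o(z, n) = z²
X(U, q) = -12/(-2 + q) (X(U, q) = (-8 - 4)/(q - 2) = -12/(-2 + q))
X(-6, √(o(-2, 4) + b))² = (-12/(-2 + √((-2)² - 12)))² = (-12/(-2 + √(4 - 12)))² = (-12/(-2 + √(-8)))² = (-12/(-2 + 2*I*√2))² = 144/(-2 + 2*I*√2)²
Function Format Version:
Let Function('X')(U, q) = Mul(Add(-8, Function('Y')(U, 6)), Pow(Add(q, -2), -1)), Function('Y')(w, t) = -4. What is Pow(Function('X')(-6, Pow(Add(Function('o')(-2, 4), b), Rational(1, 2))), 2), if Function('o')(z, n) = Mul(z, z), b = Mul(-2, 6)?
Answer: Mul(36, Pow(Add(1, Mul(-1, I, Pow(2, Rational(1, 2)))), -2)) ≈ Add(-4.0000, Mul(11.314, I))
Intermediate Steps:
b = -12
Function('o')(z, n) = Pow(z, 2)
Function('X')(U, q) = Mul(-12, Pow(Add(-2, q), -1)) (Function('X')(U, q) = Mul(Add(-8, -4), Pow(Add(q, -2), -1)) = Mul(-12, Pow(Add(-2, q), -1)))
Pow(Function('X')(-6, Pow(Add(Function('o')(-2, 4), b), Rational(1, 2))), 2) = Pow(Mul(-12, Pow(Add(-2, Pow(Add(Pow(-2, 2), -12), Rational(1, 2))), -1)), 2) = Pow(Mul(-12, Pow(Add(-2, Pow(Add(4, -12), Rational(1, 2))), -1)), 2) = Pow(Mul(-12, Pow(Add(-2, Pow(-8, Rational(1, 2))), -1)), 2) = Pow(Mul(-12, Pow(Add(-2, Mul(2, I, Pow(2, Rational(1, 2)))), -1)), 2) = Mul(144, Pow(Add(-2, Mul(2, I, Pow(2, Rational(1, 2)))), -2))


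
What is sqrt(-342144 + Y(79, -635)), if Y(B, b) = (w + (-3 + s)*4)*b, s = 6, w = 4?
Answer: 4*I*sqrt(22019) ≈ 593.55*I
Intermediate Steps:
Y(B, b) = 16*b (Y(B, b) = (4 + (-3 + 6)*4)*b = (4 + 3*4)*b = (4 + 12)*b = 16*b)
sqrt(-342144 + Y(79, -635)) = sqrt(-342144 + 16*(-635)) = sqrt(-342144 - 10160) = sqrt(-352304) = 4*I*sqrt(22019)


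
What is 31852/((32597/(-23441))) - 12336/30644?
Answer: -5720130499000/249725617 ≈ -22906.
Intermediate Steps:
31852/((32597/(-23441))) - 12336/30644 = 31852/((32597*(-1/23441))) - 12336*1/30644 = 31852/(-32597/23441) - 3084/7661 = 31852*(-23441/32597) - 3084/7661 = -746642732/32597 - 3084/7661 = -5720130499000/249725617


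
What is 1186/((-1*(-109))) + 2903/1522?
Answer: 2121519/165898 ≈ 12.788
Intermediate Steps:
1186/((-1*(-109))) + 2903/1522 = 1186/109 + 2903*(1/1522) = 1186*(1/109) + 2903/1522 = 1186/109 + 2903/1522 = 2121519/165898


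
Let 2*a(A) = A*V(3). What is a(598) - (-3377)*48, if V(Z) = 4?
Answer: 163292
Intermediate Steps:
a(A) = 2*A (a(A) = (A*4)/2 = (4*A)/2 = 2*A)
a(598) - (-3377)*48 = 2*598 - (-3377)*48 = 1196 - 1*(-162096) = 1196 + 162096 = 163292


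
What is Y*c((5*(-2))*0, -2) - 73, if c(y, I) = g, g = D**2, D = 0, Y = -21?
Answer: -73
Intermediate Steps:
g = 0 (g = 0**2 = 0)
c(y, I) = 0
Y*c((5*(-2))*0, -2) - 73 = -21*0 - 73 = 0 - 73 = -73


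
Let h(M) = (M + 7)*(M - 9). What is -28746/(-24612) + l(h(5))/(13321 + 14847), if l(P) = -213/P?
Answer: 154252675/132051584 ≈ 1.1681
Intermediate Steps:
h(M) = (-9 + M)*(7 + M) (h(M) = (7 + M)*(-9 + M) = (-9 + M)*(7 + M))
-28746/(-24612) + l(h(5))/(13321 + 14847) = -28746/(-24612) + (-213/(-63 + 5**2 - 2*5))/(13321 + 14847) = -28746*(-1/24612) - 213/(-63 + 25 - 10)/28168 = 4791/4102 - 213/(-48)*(1/28168) = 4791/4102 - 213*(-1/48)*(1/28168) = 4791/4102 + (71/16)*(1/28168) = 4791/4102 + 71/450688 = 154252675/132051584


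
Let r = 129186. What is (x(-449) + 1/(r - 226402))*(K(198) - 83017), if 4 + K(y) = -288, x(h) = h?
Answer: 3636436600365/97216 ≈ 3.7406e+7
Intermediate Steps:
K(y) = -292 (K(y) = -4 - 288 = -292)
(x(-449) + 1/(r - 226402))*(K(198) - 83017) = (-449 + 1/(129186 - 226402))*(-292 - 83017) = (-449 + 1/(-97216))*(-83309) = (-449 - 1/97216)*(-83309) = -43649985/97216*(-83309) = 3636436600365/97216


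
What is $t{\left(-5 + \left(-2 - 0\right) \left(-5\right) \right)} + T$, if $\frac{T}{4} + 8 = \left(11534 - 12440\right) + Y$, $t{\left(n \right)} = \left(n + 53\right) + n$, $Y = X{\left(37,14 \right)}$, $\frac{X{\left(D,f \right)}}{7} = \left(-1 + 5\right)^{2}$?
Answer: $-3145$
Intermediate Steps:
$X{\left(D,f \right)} = 112$ ($X{\left(D,f \right)} = 7 \left(-1 + 5\right)^{2} = 7 \cdot 4^{2} = 7 \cdot 16 = 112$)
$Y = 112$
$t{\left(n \right)} = 53 + 2 n$ ($t{\left(n \right)} = \left(53 + n\right) + n = 53 + 2 n$)
$T = -3208$ ($T = -32 + 4 \left(\left(11534 - 12440\right) + 112\right) = -32 + 4 \left(-906 + 112\right) = -32 + 4 \left(-794\right) = -32 - 3176 = -3208$)
$t{\left(-5 + \left(-2 - 0\right) \left(-5\right) \right)} + T = \left(53 + 2 \left(-5 + \left(-2 - 0\right) \left(-5\right)\right)\right) - 3208 = \left(53 + 2 \left(-5 + \left(-2 + 0\right) \left(-5\right)\right)\right) - 3208 = \left(53 + 2 \left(-5 - -10\right)\right) - 3208 = \left(53 + 2 \left(-5 + 10\right)\right) - 3208 = \left(53 + 2 \cdot 5\right) - 3208 = \left(53 + 10\right) - 3208 = 63 - 3208 = -3145$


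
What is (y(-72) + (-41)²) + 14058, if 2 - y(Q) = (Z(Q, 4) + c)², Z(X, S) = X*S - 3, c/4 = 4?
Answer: -59884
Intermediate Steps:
c = 16 (c = 4*4 = 16)
Z(X, S) = -3 + S*X (Z(X, S) = S*X - 3 = -3 + S*X)
y(Q) = 2 - (13 + 4*Q)² (y(Q) = 2 - ((-3 + 4*Q) + 16)² = 2 - (13 + 4*Q)²)
(y(-72) + (-41)²) + 14058 = ((2 - (13 + 4*(-72))²) + (-41)²) + 14058 = ((2 - (13 - 288)²) + 1681) + 14058 = ((2 - 1*(-275)²) + 1681) + 14058 = ((2 - 1*75625) + 1681) + 14058 = ((2 - 75625) + 1681) + 14058 = (-75623 + 1681) + 14058 = -73942 + 14058 = -59884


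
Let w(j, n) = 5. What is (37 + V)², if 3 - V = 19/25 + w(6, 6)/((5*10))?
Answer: 3829849/2500 ≈ 1531.9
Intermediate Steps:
V = 107/50 (V = 3 - (19/25 + 5/((5*10))) = 3 - (19*(1/25) + 5/50) = 3 - (19/25 + 5*(1/50)) = 3 - (19/25 + ⅒) = 3 - 1*43/50 = 3 - 43/50 = 107/50 ≈ 2.1400)
(37 + V)² = (37 + 107/50)² = (1957/50)² = 3829849/2500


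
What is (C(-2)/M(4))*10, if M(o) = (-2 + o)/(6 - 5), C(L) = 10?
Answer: 50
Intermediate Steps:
M(o) = -2 + o (M(o) = (-2 + o)/1 = (-2 + o)*1 = -2 + o)
(C(-2)/M(4))*10 = (10/(-2 + 4))*10 = (10/2)*10 = (10*(½))*10 = 5*10 = 50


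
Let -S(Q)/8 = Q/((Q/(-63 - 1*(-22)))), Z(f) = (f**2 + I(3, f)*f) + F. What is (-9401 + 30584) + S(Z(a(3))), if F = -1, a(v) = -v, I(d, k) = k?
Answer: 21511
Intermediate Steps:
Z(f) = -1 + 2*f**2 (Z(f) = (f**2 + f*f) - 1 = (f**2 + f**2) - 1 = 2*f**2 - 1 = -1 + 2*f**2)
S(Q) = 328 (S(Q) = -8*Q/(Q/(-63 - 1*(-22))) = -8*Q/(Q/(-63 + 22)) = -8*Q/(Q/(-41)) = -8*Q/(Q*(-1/41)) = -8*Q/((-Q/41)) = -8*Q*(-41/Q) = -8*(-41) = 328)
(-9401 + 30584) + S(Z(a(3))) = (-9401 + 30584) + 328 = 21183 + 328 = 21511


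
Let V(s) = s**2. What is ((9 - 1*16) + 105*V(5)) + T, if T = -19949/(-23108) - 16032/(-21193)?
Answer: 1282900742205/489727844 ≈ 2619.6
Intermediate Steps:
T = 793246613/489727844 (T = -19949*(-1/23108) - 16032*(-1/21193) = 19949/23108 + 16032/21193 = 793246613/489727844 ≈ 1.6198)
((9 - 1*16) + 105*V(5)) + T = ((9 - 1*16) + 105*5**2) + 793246613/489727844 = ((9 - 16) + 105*25) + 793246613/489727844 = (-7 + 2625) + 793246613/489727844 = 2618 + 793246613/489727844 = 1282900742205/489727844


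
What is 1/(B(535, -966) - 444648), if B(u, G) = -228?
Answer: -1/444876 ≈ -2.2478e-6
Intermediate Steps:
1/(B(535, -966) - 444648) = 1/(-228 - 444648) = 1/(-444876) = -1/444876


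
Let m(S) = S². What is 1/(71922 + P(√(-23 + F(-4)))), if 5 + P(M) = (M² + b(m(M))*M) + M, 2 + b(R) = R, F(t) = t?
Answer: 5135/369156662 + 3*I*√3/184578331 ≈ 1.391e-5 + 2.8151e-8*I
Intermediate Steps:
b(R) = -2 + R
P(M) = -5 + M + M² + M*(-2 + M²) (P(M) = -5 + ((M² + (-2 + M²)*M) + M) = -5 + ((M² + M*(-2 + M²)) + M) = -5 + (M + M² + M*(-2 + M²)) = -5 + M + M² + M*(-2 + M²))
1/(71922 + P(√(-23 + F(-4)))) = 1/(71922 + (-5 + (√(-23 - 4))² + (√(-23 - 4))³ - √(-23 - 4))) = 1/(71922 + (-5 + (√(-27))² + (√(-27))³ - √(-27))) = 1/(71922 + (-5 + (3*I*√3)² + (3*I*√3)³ - 3*I*√3)) = 1/(71922 + (-5 - 27 - 81*I*√3 - 3*I*√3)) = 1/(71922 + (-32 - 84*I*√3)) = 1/(71890 - 84*I*√3)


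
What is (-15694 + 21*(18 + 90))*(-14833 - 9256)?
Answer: 323418914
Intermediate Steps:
(-15694 + 21*(18 + 90))*(-14833 - 9256) = (-15694 + 21*108)*(-24089) = (-15694 + 2268)*(-24089) = -13426*(-24089) = 323418914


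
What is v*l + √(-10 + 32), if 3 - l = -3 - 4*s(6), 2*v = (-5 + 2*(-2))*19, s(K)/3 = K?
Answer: -6669 + √22 ≈ -6664.3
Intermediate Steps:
s(K) = 3*K
v = -171/2 (v = ((-5 + 2*(-2))*19)/2 = ((-5 - 4)*19)/2 = (-9*19)/2 = (½)*(-171) = -171/2 ≈ -85.500)
l = 78 (l = 3 - (-3 - 12*6) = 3 - (-3 - 4*18) = 3 - (-3 - 72) = 3 - 1*(-75) = 3 + 75 = 78)
v*l + √(-10 + 32) = -171/2*78 + √(-10 + 32) = -6669 + √22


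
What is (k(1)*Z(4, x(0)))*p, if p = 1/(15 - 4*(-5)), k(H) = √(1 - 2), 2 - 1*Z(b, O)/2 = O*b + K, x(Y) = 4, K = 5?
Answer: -38*I/35 ≈ -1.0857*I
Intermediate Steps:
Z(b, O) = -6 - 2*O*b (Z(b, O) = 4 - 2*(O*b + 5) = 4 - 2*(5 + O*b) = 4 + (-10 - 2*O*b) = -6 - 2*O*b)
k(H) = I (k(H) = √(-1) = I)
p = 1/35 (p = 1/(15 + 20) = 1/35 ≈ 0.028571)
(k(1)*Z(4, x(0)))*p = (I*(-6 - 2*4*4))*(1/35) = (I*(-6 - 32))*(1/35) = (I*(-38))*(1/35) = -38*I*(1/35) = -38*I/35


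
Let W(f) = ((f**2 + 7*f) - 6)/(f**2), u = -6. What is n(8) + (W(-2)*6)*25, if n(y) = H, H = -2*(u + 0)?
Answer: -588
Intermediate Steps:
W(f) = (-6 + f**2 + 7*f)/f**2
H = 12 (H = -2*(-6 + 0) = -2*(-6) = 12)
n(y) = 12
n(8) + (W(-2)*6)*25 = 12 + ((1 - 6/(-2)**2 + 7/(-2))*6)*25 = 12 + ((1 - 6*1/4 + 7*(-1/2))*6)*25 = 12 + ((1 - 3/2 - 7/2)*6)*25 = 12 - 4*6*25 = 12 - 24*25 = 12 - 600 = -588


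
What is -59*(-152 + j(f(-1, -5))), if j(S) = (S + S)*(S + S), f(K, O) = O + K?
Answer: 472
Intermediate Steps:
f(K, O) = K + O
j(S) = 4*S**2 (j(S) = (2*S)*(2*S) = 4*S**2)
-59*(-152 + j(f(-1, -5))) = -59*(-152 + 4*(-1 - 5)**2) = -59*(-152 + 4*(-6)**2) = -59*(-152 + 4*36) = -59*(-152 + 144) = -59*(-8) = 472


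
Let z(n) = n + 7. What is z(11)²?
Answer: 324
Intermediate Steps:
z(n) = 7 + n
z(11)² = (7 + 11)² = 18² = 324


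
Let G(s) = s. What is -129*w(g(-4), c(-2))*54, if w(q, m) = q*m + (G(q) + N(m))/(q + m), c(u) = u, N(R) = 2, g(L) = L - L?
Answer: 6966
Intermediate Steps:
g(L) = 0
w(q, m) = m*q + (2 + q)/(m + q) (w(q, m) = q*m + (q + 2)/(q + m) = m*q + (2 + q)/(m + q))
-129*w(g(-4), c(-2))*54 = -129*(2 + 0 - 2*0² + 0*(-2)²)/(-2 + 0)*54 = -129*(2 + 0 - 2*0 + 0*4)/(-2)*54 = -(-129)*(2 + 0 + 0 + 0)/2*54 = -(-129)*2/2*54 = -129*(-1)*54 = 129*54 = 6966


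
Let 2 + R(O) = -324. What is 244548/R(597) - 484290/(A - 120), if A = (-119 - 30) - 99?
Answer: 16971219/29992 ≈ 565.86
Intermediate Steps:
R(O) = -326 (R(O) = -2 - 324 = -326)
A = -248 (A = -149 - 99 = -248)
244548/R(597) - 484290/(A - 120) = 244548/(-326) - 484290/(-248 - 120) = 244548*(-1/326) - 484290/((-368*1)) = -122274/163 - 484290/(-368) = -122274/163 - 484290*(-1/368) = -122274/163 + 242145/184 = 16971219/29992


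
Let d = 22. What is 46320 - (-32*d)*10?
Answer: 53360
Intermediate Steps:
46320 - (-32*d)*10 = 46320 - (-32*22)*10 = 46320 - (-704)*10 = 46320 - 1*(-7040) = 46320 + 7040 = 53360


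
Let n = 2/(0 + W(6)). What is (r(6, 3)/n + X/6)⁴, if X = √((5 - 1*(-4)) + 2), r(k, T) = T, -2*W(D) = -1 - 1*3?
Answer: (18 + √11)⁴/1296 ≈ 159.32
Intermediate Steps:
W(D) = 2 (W(D) = -(-1 - 1*3)/2 = -(-1 - 3)/2 = -½*(-4) = 2)
X = √11 (X = √((5 + 4) + 2) = √(9 + 2) = √11 ≈ 3.3166)
n = 1 (n = 2/(0 + 2) = 2/2 = 2*(½) = 1)
(r(6, 3)/n + X/6)⁴ = (3/1 + √11/6)⁴ = (3*1 + √11*(⅙))⁴ = (3 + √11/6)⁴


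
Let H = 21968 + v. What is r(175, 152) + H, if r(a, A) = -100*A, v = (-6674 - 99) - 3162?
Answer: -3167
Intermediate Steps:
v = -9935 (v = -6773 - 3162 = -9935)
H = 12033 (H = 21968 - 9935 = 12033)
r(175, 152) + H = -100*152 + 12033 = -15200 + 12033 = -3167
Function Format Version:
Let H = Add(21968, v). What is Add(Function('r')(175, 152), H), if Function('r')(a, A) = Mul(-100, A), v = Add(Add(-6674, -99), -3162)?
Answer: -3167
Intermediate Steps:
v = -9935 (v = Add(-6773, -3162) = -9935)
H = 12033 (H = Add(21968, -9935) = 12033)
Add(Function('r')(175, 152), H) = Add(Mul(-100, 152), 12033) = Add(-15200, 12033) = -3167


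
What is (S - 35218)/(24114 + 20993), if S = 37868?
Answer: 2650/45107 ≈ 0.058749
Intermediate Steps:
(S - 35218)/(24114 + 20993) = (37868 - 35218)/(24114 + 20993) = 2650/45107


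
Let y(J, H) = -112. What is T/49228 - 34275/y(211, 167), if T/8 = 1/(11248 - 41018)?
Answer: 6278826796013/20517245840 ≈ 306.03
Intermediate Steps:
T = -4/14885 (T = 8/(11248 - 41018) = 8/(-29770) = 8*(-1/29770) = -4/14885 ≈ -0.00026873)
T/49228 - 34275/y(211, 167) = -4/14885/49228 - 34275/(-112) = -4/14885*1/49228 - 34275*(-1/112) = -1/183189695 + 34275/112 = 6278826796013/20517245840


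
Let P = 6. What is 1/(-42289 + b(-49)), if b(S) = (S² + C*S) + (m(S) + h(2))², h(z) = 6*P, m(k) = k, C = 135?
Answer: -1/46334 ≈ -2.1582e-5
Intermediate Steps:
h(z) = 36 (h(z) = 6*6 = 36)
b(S) = S² + (36 + S)² + 135*S (b(S) = (S² + 135*S) + (S + 36)² = (S² + 135*S) + (36 + S)² = S² + (36 + S)² + 135*S)
1/(-42289 + b(-49)) = 1/(-42289 + (1296 + 2*(-49)² + 207*(-49))) = 1/(-42289 + (1296 + 2*2401 - 10143)) = 1/(-42289 + (1296 + 4802 - 10143)) = 1/(-42289 - 4045) = 1/(-46334) = -1/46334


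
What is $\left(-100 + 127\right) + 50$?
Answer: $77$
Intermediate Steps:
$\left(-100 + 127\right) + 50 = 27 + 50 = 77$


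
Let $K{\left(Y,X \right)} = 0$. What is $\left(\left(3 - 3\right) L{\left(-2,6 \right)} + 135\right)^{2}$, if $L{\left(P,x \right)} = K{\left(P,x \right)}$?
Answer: $18225$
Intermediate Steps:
$L{\left(P,x \right)} = 0$
$\left(\left(3 - 3\right) L{\left(-2,6 \right)} + 135\right)^{2} = \left(\left(3 - 3\right) 0 + 135\right)^{2} = \left(0 \cdot 0 + 135\right)^{2} = \left(0 + 135\right)^{2} = 135^{2} = 18225$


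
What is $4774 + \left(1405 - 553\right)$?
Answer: $5626$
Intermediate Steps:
$4774 + \left(1405 - 553\right) = 4774 + 852 = 5626$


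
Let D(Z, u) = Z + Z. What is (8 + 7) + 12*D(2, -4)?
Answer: 63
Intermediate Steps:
D(Z, u) = 2*Z
(8 + 7) + 12*D(2, -4) = (8 + 7) + 12*(2*2) = 15 + 12*4 = 15 + 48 = 63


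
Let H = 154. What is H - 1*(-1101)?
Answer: 1255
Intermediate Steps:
H - 1*(-1101) = 154 - 1*(-1101) = 154 + 1101 = 1255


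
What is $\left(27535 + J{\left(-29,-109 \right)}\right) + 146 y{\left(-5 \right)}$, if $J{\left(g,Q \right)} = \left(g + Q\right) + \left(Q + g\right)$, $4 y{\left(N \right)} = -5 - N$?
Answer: $27259$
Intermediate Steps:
$y{\left(N \right)} = - \frac{5}{4} - \frac{N}{4}$ ($y{\left(N \right)} = \frac{-5 - N}{4} = - \frac{5}{4} - \frac{N}{4}$)
$J{\left(g,Q \right)} = 2 Q + 2 g$ ($J{\left(g,Q \right)} = \left(Q + g\right) + \left(Q + g\right) = 2 Q + 2 g$)
$\left(27535 + J{\left(-29,-109 \right)}\right) + 146 y{\left(-5 \right)} = \left(27535 + \left(2 \left(-109\right) + 2 \left(-29\right)\right)\right) + 146 \left(- \frac{5}{4} - - \frac{5}{4}\right) = \left(27535 - 276\right) + 146 \left(- \frac{5}{4} + \frac{5}{4}\right) = \left(27535 - 276\right) + 146 \cdot 0 = 27259 + 0 = 27259$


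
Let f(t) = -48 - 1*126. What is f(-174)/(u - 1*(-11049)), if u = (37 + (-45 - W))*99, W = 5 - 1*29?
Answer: -58/4211 ≈ -0.013773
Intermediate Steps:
f(t) = -174 (f(t) = -48 - 126 = -174)
W = -24 (W = 5 - 29 = -24)
u = 1584 (u = (37 + (-45 - 1*(-24)))*99 = (37 + (-45 + 24))*99 = (37 - 21)*99 = 16*99 = 1584)
f(-174)/(u - 1*(-11049)) = -174/(1584 - 1*(-11049)) = -174/(1584 + 11049) = -174/12633 = -174*1/12633 = -58/4211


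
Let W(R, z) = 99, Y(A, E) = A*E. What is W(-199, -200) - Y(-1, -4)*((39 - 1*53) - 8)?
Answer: 187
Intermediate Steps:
W(-199, -200) - Y(-1, -4)*((39 - 1*53) - 8) = 99 - (-1*(-4))*((39 - 1*53) - 8) = 99 - 4*((39 - 53) - 8) = 99 - 4*(-14 - 8) = 99 - 4*(-22) = 99 - 1*(-88) = 99 + 88 = 187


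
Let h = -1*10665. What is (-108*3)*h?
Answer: 3455460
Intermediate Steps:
h = -10665
(-108*3)*h = -108*3*(-10665) = -324*(-10665) = 3455460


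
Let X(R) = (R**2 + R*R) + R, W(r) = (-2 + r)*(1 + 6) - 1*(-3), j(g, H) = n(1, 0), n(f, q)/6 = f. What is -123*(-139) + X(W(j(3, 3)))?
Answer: 19050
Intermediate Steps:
n(f, q) = 6*f
j(g, H) = 6 (j(g, H) = 6*1 = 6)
W(r) = -11 + 7*r (W(r) = (-2 + r)*7 + 3 = (-14 + 7*r) + 3 = -11 + 7*r)
X(R) = R + 2*R**2 (X(R) = (R**2 + R**2) + R = 2*R**2 + R = R + 2*R**2)
-123*(-139) + X(W(j(3, 3))) = -123*(-139) + (-11 + 7*6)*(1 + 2*(-11 + 7*6)) = 17097 + (-11 + 42)*(1 + 2*(-11 + 42)) = 17097 + 31*(1 + 2*31) = 17097 + 31*(1 + 62) = 17097 + 31*63 = 17097 + 1953 = 19050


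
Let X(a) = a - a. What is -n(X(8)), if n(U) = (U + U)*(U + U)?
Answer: 0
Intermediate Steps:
X(a) = 0
n(U) = 4*U² (n(U) = (2*U)*(2*U) = 4*U²)
-n(X(8)) = -4*0² = -4*0 = -1*0 = 0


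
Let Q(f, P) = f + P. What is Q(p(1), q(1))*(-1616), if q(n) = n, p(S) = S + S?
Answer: -4848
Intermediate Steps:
p(S) = 2*S
Q(f, P) = P + f
Q(p(1), q(1))*(-1616) = (1 + 2*1)*(-1616) = (1 + 2)*(-1616) = 3*(-1616) = -4848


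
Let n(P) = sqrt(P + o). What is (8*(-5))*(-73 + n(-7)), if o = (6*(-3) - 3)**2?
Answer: 2920 - 40*sqrt(434) ≈ 2086.7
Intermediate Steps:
o = 441 (o = (-18 - 3)**2 = (-21)**2 = 441)
n(P) = sqrt(441 + P) (n(P) = sqrt(P + 441) = sqrt(441 + P))
(8*(-5))*(-73 + n(-7)) = (8*(-5))*(-73 + sqrt(441 - 7)) = -40*(-73 + sqrt(434)) = 2920 - 40*sqrt(434)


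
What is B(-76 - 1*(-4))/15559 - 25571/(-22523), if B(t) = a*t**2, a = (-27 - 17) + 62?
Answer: 2499525365/350435357 ≈ 7.1326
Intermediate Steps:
a = 18 (a = -44 + 62 = 18)
B(t) = 18*t**2
B(-76 - 1*(-4))/15559 - 25571/(-22523) = (18*(-76 - 1*(-4))**2)/15559 - 25571/(-22523) = (18*(-76 + 4)**2)*(1/15559) - 25571*(-1/22523) = (18*(-72)**2)*(1/15559) + 25571/22523 = (18*5184)*(1/15559) + 25571/22523 = 93312*(1/15559) + 25571/22523 = 93312/15559 + 25571/22523 = 2499525365/350435357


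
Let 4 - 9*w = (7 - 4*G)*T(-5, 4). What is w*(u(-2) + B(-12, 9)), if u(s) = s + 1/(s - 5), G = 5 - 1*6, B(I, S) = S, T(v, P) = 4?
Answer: -640/21 ≈ -30.476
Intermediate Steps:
G = -1 (G = 5 - 6 = -1)
u(s) = s + 1/(-5 + s)
w = -40/9 (w = 4/9 - (7 - 4*(-1))*4/9 = 4/9 - (7 + 4)*4/9 = 4/9 - 11*4/9 = 4/9 - ⅑*44 = 4/9 - 44/9 = -40/9 ≈ -4.4444)
w*(u(-2) + B(-12, 9)) = -40*((1 + (-2)² - 5*(-2))/(-5 - 2) + 9)/9 = -40*((1 + 4 + 10)/(-7) + 9)/9 = -40*(-⅐*15 + 9)/9 = -40*(-15/7 + 9)/9 = -40/9*48/7 = -640/21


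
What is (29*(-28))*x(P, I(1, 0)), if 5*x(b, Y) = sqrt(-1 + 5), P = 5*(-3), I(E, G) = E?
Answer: -1624/5 ≈ -324.80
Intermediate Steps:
P = -15
x(b, Y) = 2/5 (x(b, Y) = sqrt(-1 + 5)/5 = sqrt(4)/5 = (1/5)*2 = 2/5)
(29*(-28))*x(P, I(1, 0)) = (29*(-28))*(2/5) = -812*2/5 = -1624/5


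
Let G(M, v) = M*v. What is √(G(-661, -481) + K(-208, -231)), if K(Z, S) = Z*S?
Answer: √365989 ≈ 604.97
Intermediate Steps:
K(Z, S) = S*Z
√(G(-661, -481) + K(-208, -231)) = √(-661*(-481) - 231*(-208)) = √(317941 + 48048) = √365989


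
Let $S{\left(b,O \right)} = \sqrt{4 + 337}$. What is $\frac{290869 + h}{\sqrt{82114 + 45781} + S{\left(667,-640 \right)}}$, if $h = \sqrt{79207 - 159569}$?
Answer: $\frac{290869 + i \sqrt{80362}}{\sqrt{341} + \sqrt{127895}} \approx 773.4 + 0.75376 i$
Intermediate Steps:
$h = i \sqrt{80362}$ ($h = \sqrt{-80362} = i \sqrt{80362} \approx 283.48 i$)
$S{\left(b,O \right)} = \sqrt{341}$
$\frac{290869 + h}{\sqrt{82114 + 45781} + S{\left(667,-640 \right)}} = \frac{290869 + i \sqrt{80362}}{\sqrt{82114 + 45781} + \sqrt{341}} = \frac{290869 + i \sqrt{80362}}{\sqrt{127895} + \sqrt{341}} = \frac{290869 + i \sqrt{80362}}{\sqrt{341} + \sqrt{127895}}$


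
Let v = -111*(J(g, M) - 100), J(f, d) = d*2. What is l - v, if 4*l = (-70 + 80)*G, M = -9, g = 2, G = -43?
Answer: -26411/2 ≈ -13206.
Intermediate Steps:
J(f, d) = 2*d
v = 13098 (v = -111*(2*(-9) - 100) = -111*(-18 - 100) = -111*(-118) = 13098)
l = -215/2 (l = ((-70 + 80)*(-43))/4 = (10*(-43))/4 = (¼)*(-430) = -215/2 ≈ -107.50)
l - v = -215/2 - 1*13098 = -215/2 - 13098 = -26411/2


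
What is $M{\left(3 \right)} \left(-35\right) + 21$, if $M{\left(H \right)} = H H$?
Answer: $-294$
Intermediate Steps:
$M{\left(H \right)} = H^{2}$
$M{\left(3 \right)} \left(-35\right) + 21 = 3^{2} \left(-35\right) + 21 = 9 \left(-35\right) + 21 = -315 + 21 = -294$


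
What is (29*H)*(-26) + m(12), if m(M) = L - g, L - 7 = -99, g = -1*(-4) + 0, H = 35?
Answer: -26486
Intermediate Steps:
g = 4 (g = 4 + 0 = 4)
L = -92 (L = 7 - 99 = -92)
m(M) = -96 (m(M) = -92 - 1*4 = -92 - 4 = -96)
(29*H)*(-26) + m(12) = (29*35)*(-26) - 96 = 1015*(-26) - 96 = -26390 - 96 = -26486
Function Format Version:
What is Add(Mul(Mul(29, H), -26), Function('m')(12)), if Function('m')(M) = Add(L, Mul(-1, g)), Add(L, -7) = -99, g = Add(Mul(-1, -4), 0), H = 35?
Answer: -26486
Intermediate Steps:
g = 4 (g = Add(4, 0) = 4)
L = -92 (L = Add(7, -99) = -92)
Function('m')(M) = -96 (Function('m')(M) = Add(-92, Mul(-1, 4)) = Add(-92, -4) = -96)
Add(Mul(Mul(29, H), -26), Function('m')(12)) = Add(Mul(Mul(29, 35), -26), -96) = Add(Mul(1015, -26), -96) = Add(-26390, -96) = -26486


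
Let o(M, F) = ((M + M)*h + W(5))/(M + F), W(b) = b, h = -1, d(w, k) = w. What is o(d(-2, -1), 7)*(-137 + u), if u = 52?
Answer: -153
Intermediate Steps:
o(M, F) = (5 - 2*M)/(F + M) (o(M, F) = ((M + M)*(-1) + 5)/(M + F) = ((2*M)*(-1) + 5)/(F + M) = (-2*M + 5)/(F + M) = (5 - 2*M)/(F + M))
o(d(-2, -1), 7)*(-137 + u) = ((5 - 2*(-2))/(7 - 2))*(-137 + 52) = ((5 + 4)/5)*(-85) = ((⅕)*9)*(-85) = (9/5)*(-85) = -153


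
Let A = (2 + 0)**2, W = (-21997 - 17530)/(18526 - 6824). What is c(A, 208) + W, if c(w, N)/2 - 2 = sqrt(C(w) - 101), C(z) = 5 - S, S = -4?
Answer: 7281/11702 + 4*I*sqrt(23) ≈ 0.6222 + 19.183*I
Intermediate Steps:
W = -39527/11702 ≈ -3.3778
C(z) = 9 (C(z) = 5 - 1*(-4) = 5 + 4 = 9)
A = 4 (A = 2**2 = 4)
c(w, N) = 4 + 4*I*sqrt(23) (c(w, N) = 4 + 2*sqrt(9 - 101) = 4 + 2*sqrt(-92) = 4 + 2*(2*I*sqrt(23)) = 4 + 4*I*sqrt(23))
c(A, 208) + W = (4 + 4*I*sqrt(23)) - 39527/11702 = 7281/11702 + 4*I*sqrt(23)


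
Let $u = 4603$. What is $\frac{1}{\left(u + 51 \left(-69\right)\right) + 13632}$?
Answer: $\frac{1}{14716} \approx 6.7953 \cdot 10^{-5}$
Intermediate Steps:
$\frac{1}{\left(u + 51 \left(-69\right)\right) + 13632} = \frac{1}{\left(4603 + 51 \left(-69\right)\right) + 13632} = \frac{1}{\left(4603 - 3519\right) + 13632} = \frac{1}{1084 + 13632} = \frac{1}{14716}$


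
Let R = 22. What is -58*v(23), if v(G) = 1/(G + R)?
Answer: -58/45 ≈ -1.2889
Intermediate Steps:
v(G) = 1/(22 + G) (v(G) = 1/(G + 22) = 1/(22 + G))
-58*v(23) = -58/(22 + 23) = -58/45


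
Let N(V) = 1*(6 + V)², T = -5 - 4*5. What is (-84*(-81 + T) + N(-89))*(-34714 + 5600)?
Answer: -459797402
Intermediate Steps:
T = -25 (T = -5 - 20 = -25)
N(V) = (6 + V)²
(-84*(-81 + T) + N(-89))*(-34714 + 5600) = (-84*(-81 - 25) + (6 - 89)²)*(-34714 + 5600) = (-84*(-106) + (-83)²)*(-29114) = (8904 + 6889)*(-29114) = 15793*(-29114) = -459797402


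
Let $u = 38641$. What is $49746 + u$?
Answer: $88387$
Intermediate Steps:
$49746 + u = 49746 + 38641 = 88387$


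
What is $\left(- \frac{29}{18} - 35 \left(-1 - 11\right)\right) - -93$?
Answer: $\frac{9205}{18} \approx 511.39$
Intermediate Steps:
$\left(- \frac{29}{18} - 35 \left(-1 - 11\right)\right) - -93 = \left(\left(-29\right) \frac{1}{18} - 35 \left(-1 - 11\right)\right) + 93 = \left(- \frac{29}{18} - -420\right) + 93 = \left(- \frac{29}{18} + 420\right) + 93 = \frac{7531}{18} + 93 = \frac{9205}{18}$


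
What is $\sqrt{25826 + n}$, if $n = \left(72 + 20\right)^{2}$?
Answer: $3 \sqrt{3810} \approx 185.18$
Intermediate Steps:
$n = 8464$ ($n = 92^{2} = 8464$)
$\sqrt{25826 + n} = \sqrt{25826 + 8464} = \sqrt{34290} = 3 \sqrt{3810}$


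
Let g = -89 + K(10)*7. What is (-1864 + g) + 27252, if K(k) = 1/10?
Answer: 252997/10 ≈ 25300.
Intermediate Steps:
K(k) = ⅒
g = -883/10 (g = -89 + (⅒)*7 = -89 + 7/10 = -883/10 ≈ -88.300)
(-1864 + g) + 27252 = (-1864 - 883/10) + 27252 = -19523/10 + 27252 = 252997/10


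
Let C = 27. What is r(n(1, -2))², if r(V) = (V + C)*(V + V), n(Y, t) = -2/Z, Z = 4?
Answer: 2809/4 ≈ 702.25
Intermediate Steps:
n(Y, t) = -½ (n(Y, t) = -2/4 = -2*¼ = -½)
r(V) = 2*V*(27 + V) (r(V) = (V + 27)*(V + V) = (27 + V)*(2*V) = 2*V*(27 + V))
r(n(1, -2))² = (2*(-½)*(27 - ½))² = (2*(-½)*(53/2))² = (-53/2)² = 2809/4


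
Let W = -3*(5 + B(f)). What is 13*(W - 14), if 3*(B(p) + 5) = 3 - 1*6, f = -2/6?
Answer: -143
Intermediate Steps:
f = -⅓ (f = -2*⅙ = -⅓ ≈ -0.33333)
B(p) = -6 (B(p) = -5 + (3 - 1*6)/3 = -5 + (3 - 6)/3 = -5 + (⅓)*(-3) = -5 - 1 = -6)
W = 3 (W = -3*(5 - 6) = -3*(-1) = 3)
13*(W - 14) = 13*(3 - 14) = 13*(-11) = -143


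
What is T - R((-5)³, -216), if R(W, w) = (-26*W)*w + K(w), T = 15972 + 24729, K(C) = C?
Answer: 742917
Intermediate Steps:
T = 40701
R(W, w) = w - 26*W*w (R(W, w) = (-26*W)*w + w = -26*W*w + w = w - 26*W*w)
T - R((-5)³, -216) = 40701 - (-216)*(1 - 26*(-5)³) = 40701 - (-216)*(1 - 26*(-125)) = 40701 - (-216)*(1 + 3250) = 40701 - (-216)*3251 = 40701 - 1*(-702216) = 40701 + 702216 = 742917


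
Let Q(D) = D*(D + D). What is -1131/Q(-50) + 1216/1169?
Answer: 4757861/5845000 ≈ 0.81400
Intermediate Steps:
Q(D) = 2*D**2 (Q(D) = D*(2*D) = 2*D**2)
-1131/Q(-50) + 1216/1169 = -1131/(2*(-50)**2) + 1216/1169 = -1131/(2*2500) + 1216*(1/1169) = -1131/5000 + 1216/1169 = 4757861/5845000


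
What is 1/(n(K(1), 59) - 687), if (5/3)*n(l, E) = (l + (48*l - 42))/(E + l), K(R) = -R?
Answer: -290/199503 ≈ -0.0014536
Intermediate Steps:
n(l, E) = 3*(-42 + 49*l)/(5*(E + l)) (n(l, E) = 3*((l + (48*l - 42))/(E + l))/5 = 3*((l + (-42 + 48*l))/(E + l))/5 = 3*((-42 + 49*l)/(E + l))/5 = 3*(-42 + 49*l)/(5*(E + l)))
1/(n(K(1), 59) - 687) = 1/(21*(-6 + 7*(-1*1))/(5*(59 - 1*1)) - 687) = 1/(21*(-6 + 7*(-1))/(5*(59 - 1)) - 687) = 1/((21/5)*(-6 - 7)/58 - 687) = 1/((21/5)*(1/58)*(-13) - 687) = 1/(-273/290 - 687) = 1/(-199503/290) = -290/199503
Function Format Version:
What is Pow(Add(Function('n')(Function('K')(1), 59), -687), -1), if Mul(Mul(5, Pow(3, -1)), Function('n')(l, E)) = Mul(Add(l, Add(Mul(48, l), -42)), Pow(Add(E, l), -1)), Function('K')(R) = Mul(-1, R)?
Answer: Rational(-290, 199503) ≈ -0.0014536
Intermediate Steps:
Function('n')(l, E) = Mul(Rational(3, 5), Pow(Add(E, l), -1), Add(-42, Mul(49, l))) (Function('n')(l, E) = Mul(Rational(3, 5), Mul(Add(l, Add(Mul(48, l), -42)), Pow(Add(E, l), -1))) = Mul(Rational(3, 5), Mul(Add(l, Add(-42, Mul(48, l))), Pow(Add(E, l), -1))) = Mul(Rational(3, 5), Mul(Add(-42, Mul(49, l)), Pow(Add(E, l), -1))) = Mul(Rational(3, 5), Mul(Pow(Add(E, l), -1), Add(-42, Mul(49, l)))) = Mul(Rational(3, 5), Pow(Add(E, l), -1), Add(-42, Mul(49, l))))
Pow(Add(Function('n')(Function('K')(1), 59), -687), -1) = Pow(Add(Mul(Rational(21, 5), Pow(Add(59, Mul(-1, 1)), -1), Add(-6, Mul(7, Mul(-1, 1)))), -687), -1) = Pow(Add(Mul(Rational(21, 5), Pow(Add(59, -1), -1), Add(-6, Mul(7, -1))), -687), -1) = Pow(Add(Mul(Rational(21, 5), Pow(58, -1), Add(-6, -7)), -687), -1) = Pow(Add(Mul(Rational(21, 5), Rational(1, 58), -13), -687), -1) = Pow(Add(Rational(-273, 290), -687), -1) = Pow(Rational(-199503, 290), -1) = Rational(-290, 199503)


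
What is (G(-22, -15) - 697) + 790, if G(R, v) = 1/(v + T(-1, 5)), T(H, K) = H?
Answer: 1487/16 ≈ 92.938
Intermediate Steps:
G(R, v) = 1/(-1 + v) (G(R, v) = 1/(v - 1) = 1/(-1 + v))
(G(-22, -15) - 697) + 790 = (1/(-1 - 15) - 697) + 790 = (1/(-16) - 697) + 790 = (-1/16 - 697) + 790 = -11153/16 + 790 = 1487/16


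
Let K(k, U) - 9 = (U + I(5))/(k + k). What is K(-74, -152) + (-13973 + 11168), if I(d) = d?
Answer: -413661/148 ≈ -2795.0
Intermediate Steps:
K(k, U) = 9 + (5 + U)/(2*k) (K(k, U) = 9 + (U + 5)/(k + k) = 9 + (5 + U)/((2*k)) = 9 + (5 + U)*(1/(2*k)) = 9 + (5 + U)/(2*k))
K(-74, -152) + (-13973 + 11168) = (½)*(5 - 152 + 18*(-74))/(-74) + (-13973 + 11168) = (½)*(-1/74)*(5 - 152 - 1332) - 2805 = (½)*(-1/74)*(-1479) - 2805 = 1479/148 - 2805 = -413661/148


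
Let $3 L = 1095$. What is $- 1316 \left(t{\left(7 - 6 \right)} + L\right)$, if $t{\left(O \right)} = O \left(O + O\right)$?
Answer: $-482972$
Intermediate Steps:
$t{\left(O \right)} = 2 O^{2}$ ($t{\left(O \right)} = O 2 O = 2 O^{2}$)
$L = 365$ ($L = \frac{1}{3} \cdot 1095 = 365$)
$- 1316 \left(t{\left(7 - 6 \right)} + L\right) = - 1316 \left(2 \left(7 - 6\right)^{2} + 365\right) = - 1316 \left(2 \cdot 1^{2} + 365\right) = - 1316 \left(2 \cdot 1 + 365\right) = - 1316 \left(2 + 365\right) = \left(-1316\right) 367 = -482972$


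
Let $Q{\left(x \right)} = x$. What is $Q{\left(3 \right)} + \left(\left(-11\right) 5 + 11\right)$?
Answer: $-41$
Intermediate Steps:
$Q{\left(3 \right)} + \left(\left(-11\right) 5 + 11\right) = 3 + \left(\left(-11\right) 5 + 11\right) = 3 + \left(-55 + 11\right) = 3 - 44 = -41$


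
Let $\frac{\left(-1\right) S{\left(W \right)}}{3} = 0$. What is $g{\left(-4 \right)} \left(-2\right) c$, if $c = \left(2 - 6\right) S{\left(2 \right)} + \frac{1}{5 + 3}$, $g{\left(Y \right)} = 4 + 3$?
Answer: $- \frac{7}{4} \approx -1.75$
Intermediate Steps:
$S{\left(W \right)} = 0$ ($S{\left(W \right)} = \left(-3\right) 0 = 0$)
$g{\left(Y \right)} = 7$
$c = \frac{1}{8}$ ($c = \left(2 - 6\right) 0 + \frac{1}{5 + 3} = \left(2 - 6\right) 0 + \frac{1}{8} = \left(-4\right) 0 + \frac{1}{8} = 0 + \frac{1}{8} = \frac{1}{8} \approx 0.125$)
$g{\left(-4 \right)} \left(-2\right) c = 7 \left(-2\right) \frac{1}{8} = \left(-14\right) \frac{1}{8} = - \frac{7}{4}$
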